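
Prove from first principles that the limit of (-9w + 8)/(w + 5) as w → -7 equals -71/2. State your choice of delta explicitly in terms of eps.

delta = min(1, (2/53)eps)

Let eps > 0. We want delta > 0 with 0 < |w + 7| < delta ⇒ |(-9w + 8)/(w + 5) + 71/2| < eps.
Combining over a common denominator, (-9w + 8)/(w + 5) + 71/2 = [(-9w + 8)·(-2) − 71·(w + 5)] / [(-2)·(w + 5)] = -53(w + 7) / ((-2)(w + 5)).
So |(-9w + 8)/(w + 5) + 71/2| = 53|w + 7| / (2·|w + 5|).
Require delta ≤ 1, so |w + 5| ≥ |-2| − |w + 7| > 2 − 1 = 1.
Hence |(-9w + 8)/(w + 5) + 71/2| < 53|w + 7|/(2·1) = (53/2)|w + 7|, which is < eps once |w + 7| < (2/53)eps.
Take delta = min(1, (2/53)eps). Then 0 < |w + 7| < delta forces both bounds, so |(-9w + 8)/(w + 5) + 71/2| < eps.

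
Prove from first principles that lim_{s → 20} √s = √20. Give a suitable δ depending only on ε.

δ = min(20, √20·ε)

Let ε > 0 be given. We want δ > 0 such that 0 < |s − 20| < δ implies |√s − √20| < ε.
Rationalise: √s − √20 = (s − 20)/(√s + √20), so |√s − √20| = |s − 20|/(√s + √20).
Restrict δ ≤ 20 so that |s − 20| < 20 forces s > 0, and then √s + √20 > √20.
Hence |√s − √20| < |s − 20|/√20, which is < ε once |s − 20| < √20·ε.
Take δ = min(20, √20·ε). If 0 < |s − 20| < δ then s > 0 and |√s − √20| < |s − 20|/√20 < ε.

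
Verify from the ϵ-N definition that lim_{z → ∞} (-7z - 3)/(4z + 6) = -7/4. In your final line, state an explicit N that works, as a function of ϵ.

N = (15/8)/ϵ

Suppose ϵ > 0. We seek N > 0 such that z > N implies |(-7z - 3)/(4z + 6) + 7/4| < ϵ.
(-7z - 3)/(4z + 6) + 7/4 = (4(-7z - 3) − (-7)(4z + 6)) / (4(4z + 6)) = 30/(4(4z + 6)).
For z > 0 we have 4z + 6 > 4z, so |(-7z - 3)/(4z + 6) + 7/4| = 30/(4(4z + 6)) < 30/(4·4z) = (15/8)/z.
Thus |(-7z - 3)/(4z + 6) + 7/4| < ϵ whenever z > (15/8)/ϵ.
Take N = (15/8)/ϵ. If z > N then |(-7z - 3)/(4z + 6) + 7/4| < (15/8)/z < ϵ.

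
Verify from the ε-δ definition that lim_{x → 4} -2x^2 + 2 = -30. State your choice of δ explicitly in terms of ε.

δ = min(1, ε/18)

Let ε > 0. We want δ > 0 such that 0 < |x − 4| < δ implies |(-2x^2 + 2) + 30| < ε.
(-2x^2 + 2) + 30 = -2x^2 + 32 = (x − 4)(-2x - 8).
So |(-2x^2 + 2) + 30| = |x − 4|·|-2x - 8|.
Require δ ≤ 1. Then |x − 4| < 1 gives |x| < 5, and by the triangle inequality |-2x - 8| ≤ 2·5 + 8 = 18.
Hence |(-2x^2 + 2) + 30| ≤ 18|x − 4| < ε provided |x − 4| < ε/18.
Choosing δ = min(1, ε/18) ensures both conditions, hence |(-2x^2 + 2) + 30| < ε.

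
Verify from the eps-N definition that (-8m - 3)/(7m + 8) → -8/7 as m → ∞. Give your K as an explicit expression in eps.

K = (43/49)/eps

Let eps > 0. For m ≥ 1, |(-8m - 3)/(7m + 8) + 8/7| = |43|/(7(7m + 8)) = 43/(7(7m + 8)).
Since 7m + 8 ≥ 7m for m ≥ 1, this is ≤ 43/(7·7m) = (43/49)/m.
So |(-8m - 3)/(7m + 8) + 8/7| < eps whenever m > (43/49)/eps.
Take K = (43/49)/eps. If m > K then |(-8m - 3)/(7m + 8) + 8/7| ≤ (43/49)/m < eps.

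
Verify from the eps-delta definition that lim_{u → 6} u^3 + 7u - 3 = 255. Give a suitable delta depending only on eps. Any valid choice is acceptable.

delta = min(1, eps/134)

Suppose eps > 0. We want delta > 0 such that 0 < |u − 6| < delta implies |(u^3 + 7u - 3) − 255| < eps.
(u^3 + 7u - 3) − 255 = u^3 + 7u - 258 = (u − 6)(u^2 + 6u + 43).
So |(u^3 + 7u - 3) − 255| = |u − 6|·|u^2 + 6u + 43|.
Assume first that |u − 6| < 1, so |u| < 7. Then |u^2 + 6u + 43| ≤ 7^2 + 6·7 + 43 = 134.
Hence |(u^3 + 7u - 3) − 255| ≤ 134|u − 6| < eps provided |u − 6| < eps/134.
Choosing delta = min(1, eps/134) ensures both conditions, hence |(u^3 + 7u - 3) − 255| < eps.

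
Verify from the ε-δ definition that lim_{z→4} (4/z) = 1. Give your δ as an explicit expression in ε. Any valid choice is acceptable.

δ = min(2, 2ε)

Let ε > 0 be given. We seek δ > 0 such that 0 < |z − 4| < δ implies |4/z − 1| < ε.
|4/z − 1| = 4·|4 − z|/(4·|z|) = 4|z − 4|/(4|z|).
Require δ ≤ 2 so that |z| > 4 − 2 = 2, hence 4|z| > 8.
Then |4/z − 1| < 4|z − 4|/8, which is < ε when |z − 4| < 2ε.
Take δ = min(2, 2ε). Then 0 < |z − 4| < δ gives both |z − 4| < 2 and |z − 4| < 2ε, so |4/z − 1| < ε.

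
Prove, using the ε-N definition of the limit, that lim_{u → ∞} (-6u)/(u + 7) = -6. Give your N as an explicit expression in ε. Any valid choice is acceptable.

Let ε > 0 be given. We seek N > 0 such that u > N implies |(-6u)/(u + 7) + 6| < ε.
(-6u)/(u + 7) + 6 = ((-6u) − (-6)(u + 7)) / ((u + 7)) = 42/((u + 7)).
For u > 0 we have u + 7 > u, so |(-6u)/(u + 7) + 6| = 42/((u + 7)) < 42/(u) = 42/u.
Thus |(-6u)/(u + 7) + 6| < ε whenever u > 42/ε.
Take N = 42/ε. If u > N then |(-6u)/(u + 7) + 6| < 42/u < ε.

N = 42/ε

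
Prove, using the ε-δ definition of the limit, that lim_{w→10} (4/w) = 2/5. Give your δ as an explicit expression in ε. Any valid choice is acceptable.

Let ε > 0 be given. We seek δ > 0 such that 0 < |w − 10| < δ implies |4/w − (2/5)| < ε.
|4/w − (2/5)| = 4·|10 − w|/(10·|w|) = 4|w − 10|/(10|w|).
Require δ ≤ 5 so that |w| > 10 − 5 = 5, hence 10|w| > 50.
Then |4/w − (2/5)| < 4|w − 10|/50, which is < ε when |w − 10| < (25/2)ε.
Take δ = min(5, (25/2)ε). Then 0 < |w − 10| < δ gives both |w − 10| < 5 and |w − 10| < (25/2)ε, so |4/w − (2/5)| < ε.

δ = min(5, (25/2)ε)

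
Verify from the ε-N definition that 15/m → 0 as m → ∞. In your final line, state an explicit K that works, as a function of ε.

K = 15/ε

Suppose ε > 0. For m ≥ 1, |15/m − 0| = 15/(m) ≤ 15/m.
We need 15/m < ε, i.e. m > 15/ε.
Take K = 15/ε. If m > K then |15/m| ≤ 15/m < ε.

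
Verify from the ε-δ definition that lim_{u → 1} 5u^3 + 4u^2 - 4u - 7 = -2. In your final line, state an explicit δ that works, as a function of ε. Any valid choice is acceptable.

Let ε > 0. We want δ > 0 such that 0 < |u − 1| < δ implies |(5u^3 + 4u^2 - 4u - 7) + 2| < ε.
(5u^3 + 4u^2 - 4u - 7) + 2 = 5u^3 + 4u^2 - 4u - 5 = (u − 1)(5u^2 + 9u + 5).
So |(5u^3 + 4u^2 - 4u - 7) + 2| = |u − 1|·|5u^2 + 9u + 5|.
Require δ ≤ 1. Then |u − 1| < 1 gives |u| < 2, and by the triangle inequality |5u^2 + 9u + 5| ≤ 5·2^2 + 9·2 + 5 = 43.
Hence |(5u^3 + 4u^2 - 4u - 7) + 2| ≤ 43|u − 1| < ε provided |u − 1| < ε/43.
Take δ = min(1, ε/43). Then 0 < |u − 1| < δ gives both |u − 1| < 1 and |u − 1| < ε/43, so |(5u^3 + 4u^2 - 4u - 7) + 2| < ε.

δ = min(1, ε/43)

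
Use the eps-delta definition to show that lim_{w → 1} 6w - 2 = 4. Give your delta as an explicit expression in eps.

delta = eps/6

Let eps > 0 be given. We need delta > 0 so that 0 < |w − 1| < delta implies |(6w - 2) − 4| < eps.
Since (6w - 2) − 4 = 6(w − 1), we have |(6w - 2) − 4| = 6|w − 1|.
So 6|w − 1| < eps exactly when |w − 1| < eps/6.
Take delta = eps/6. If 0 < |w − 1| < delta then |(6w - 2) − 4| = 6|w − 1| < 6·(eps/6) = eps.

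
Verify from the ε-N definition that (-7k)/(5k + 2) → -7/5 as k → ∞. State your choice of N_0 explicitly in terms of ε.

N_0 = (14/25)/ε

Let ε > 0 be given. For k ≥ 1, |(-7k)/(5k + 2) + 7/5| = |14|/(5(5k + 2)) = 14/(5(5k + 2)).
Since 5k + 2 ≥ 5k for k ≥ 1, this is ≤ 14/(5·5k) = (14/25)/k.
So |(-7k)/(5k + 2) + 7/5| < ε whenever k > (14/25)/ε.
Take N_0 = (14/25)/ε. If k > N_0 then |(-7k)/(5k + 2) + 7/5| ≤ (14/25)/k < ε.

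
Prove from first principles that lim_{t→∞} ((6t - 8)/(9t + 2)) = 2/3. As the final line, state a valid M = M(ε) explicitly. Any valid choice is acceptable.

M = (28/27)/ε

Let ε > 0 be given. We seek M > 0 such that t > M implies |(6t - 8)/(9t + 2) − (2/3)| < ε.
(6t - 8)/(9t + 2) − (2/3) = (9(6t - 8) − 6(9t + 2)) / (9(9t + 2)) = -84/(9(9t + 2)).
For t > 0 we have 9t + 2 > 9t, so |(6t - 8)/(9t + 2) − (2/3)| = 84/(9(9t + 2)) < 84/(9·9t) = (28/27)/t.
Thus |(6t - 8)/(9t + 2) − (2/3)| < ε whenever t > (28/27)/ε.
Take M = (28/27)/ε. If t > M then |(6t - 8)/(9t + 2) − (2/3)| < (28/27)/t < ε.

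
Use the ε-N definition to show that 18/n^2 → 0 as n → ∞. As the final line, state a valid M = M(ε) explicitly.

Suppose ε > 0. For n ≥ 1, |18/n^2 − 0| = 18/n^2.
18/n^2 < ε ⇔ n^2 > 18/ε ⇔ n > (18/ε)^{1/2}.
Take M = (18/ε)^{1/2}. Then n > M implies 18/n^2 < ε.

M = (18/ε)^{1/2}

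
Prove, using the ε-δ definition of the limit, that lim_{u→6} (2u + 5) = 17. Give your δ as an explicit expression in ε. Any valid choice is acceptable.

δ = ε/2

Fix ε > 0. We need δ > 0 so that 0 < |u − 6| < δ implies |(2u + 5) − 17| < ε.
|(2u + 5) − 17| = |2u - 12| = 2|u − 6|.
Thus it suffices that |u − 6| < ε/2.
Choosing δ = ε/2 gives |(2u + 5) − 17| = 2|u − 6| < ε whenever |u − 6| < δ.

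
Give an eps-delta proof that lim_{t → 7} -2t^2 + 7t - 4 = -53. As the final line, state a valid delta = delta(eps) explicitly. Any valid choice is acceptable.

delta = min(1, eps/23)

Suppose eps > 0. We want delta > 0 such that 0 < |t − 7| < delta implies |(-2t^2 + 7t - 4) + 53| < eps.
(-2t^2 + 7t - 4) + 53 = -2t^2 + 7t + 49 = (t − 7)(-2t - 7).
So |(-2t^2 + 7t - 4) + 53| = |t − 7|·|-2t - 7|.
Require delta ≤ 1. Then |t − 7| < 1 gives |t| < 8, and by the triangle inequality |-2t - 7| ≤ 2·8 + 7 = 23.
Hence |(-2t^2 + 7t - 4) + 53| ≤ 23|t − 7| < eps provided |t − 7| < eps/23.
Take delta = min(1, eps/23). Then 0 < |t − 7| < delta gives both |t − 7| < 1 and |t − 7| < eps/23, so |(-2t^2 + 7t - 4) + 53| < eps.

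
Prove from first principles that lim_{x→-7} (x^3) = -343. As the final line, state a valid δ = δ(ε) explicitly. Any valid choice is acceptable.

Fix ε > 0. We seek δ > 0 with 0 < |x + 7| < δ ⇒ |x^3 + 343| < ε.
Factor: x^3 + 343 = (x + 7)(x^2 - 7x + 49), so |x^3 + 343| = |x + 7|·|x^2 - 7x + 49|.
Impose δ ≤ 1 so that |x| < 8; then |x^2 - 7x + 49| ≤ 169.
Hence |x^3 + 343| ≤ 169|x + 7|, which is < ε once |x + 7| < ε/169.
Take δ = min(1, ε/169). If 0 < |x + 7| < δ then both bounds hold and |x^3 + 343| ≤ 169|x + 7| < 169·(ε/169) = ε.

δ = min(1, ε/169)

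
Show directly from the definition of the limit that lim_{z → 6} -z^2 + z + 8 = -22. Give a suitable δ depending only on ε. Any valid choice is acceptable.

Let ε > 0 be given. We want δ > 0 such that 0 < |z − 6| < δ implies |(-z^2 + z + 8) + 22| < ε.
(-z^2 + z + 8) + 22 = -z^2 + z + 30 = (z − 6)(-z - 5).
So |(-z^2 + z + 8) + 22| = |z − 6|·|-z - 5|.
Require δ ≤ 1. Then |z − 6| < 1 gives |z| < 7, and by the triangle inequality |-z - 5| ≤ 7 + 5 = 12.
Hence |(-z^2 + z + 8) + 22| ≤ 12|z − 6| < ε provided |z − 6| < ε/12.
Choosing δ = min(1, ε/12) ensures both conditions, hence |(-z^2 + z + 8) + 22| < ε.

δ = min(1, ε/12)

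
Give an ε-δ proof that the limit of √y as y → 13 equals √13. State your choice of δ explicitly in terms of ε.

δ = min(13, √13·ε)

Fix ε > 0. We want δ > 0 such that 0 < |y − 13| < δ implies |√y − √13| < ε.
Rationalise: √y − √13 = (y − 13)/(√y + √13), so |√y − √13| = |y − 13|/(√y + √13).
Restrict δ ≤ 13 so that |y − 13| < 13 forces y > 0, and then √y + √13 > √13.
Hence |√y − √13| < |y − 13|/√13, which is < ε once |y − 13| < √13·ε.
Take δ = min(13, √13·ε). If 0 < |y − 13| < δ then y > 0 and |√y − √13| < |y − 13|/√13 < ε.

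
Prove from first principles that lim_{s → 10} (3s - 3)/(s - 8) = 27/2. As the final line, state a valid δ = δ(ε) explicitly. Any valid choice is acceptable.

Let ε > 0. We want δ > 0 with 0 < |s − 10| < δ ⇒ |(3s - 3)/(s - 8) − (27/2)| < ε.
Combining over a common denominator, (3s - 3)/(s - 8) − (27/2) = [(3s - 3)·2 − 27·(s - 8)] / [2·(s - 8)] = -21(s − 10) / (2(s - 8)).
So |(3s - 3)/(s - 8) − (27/2)| = 21|s − 10| / (2·|s − 8|).
Restrict δ ≤ 1. Then |s − 10| < 1 gives |s − 8| = |(s − 10) + 2| ≥ 2 − 1 = 1.
Hence |(3s - 3)/(s - 8) − (27/2)| < 21|s − 10|/(2·1) = (21/2)|s − 10|, which is < ε once |s − 10| < (2/21)ε.
Take δ = min(1, (2/21)ε). Then 0 < |s − 10| < δ forces both bounds, so |(3s - 3)/(s - 8) − (27/2)| < ε.

δ = min(1, (2/21)ε)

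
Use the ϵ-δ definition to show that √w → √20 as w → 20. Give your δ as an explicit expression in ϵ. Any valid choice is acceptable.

δ = min(20, √20·ϵ)

Let ϵ > 0. We want δ > 0 such that 0 < |w − 20| < δ implies |√w − √20| < ϵ.
Multiplying by the conjugate, |√w − √20| = |w − 20|/(√w + √20).
Restrict δ ≤ 20 so that |w − 20| < 20 forces w > 0, and then √w + √20 > √20.
Hence |√w − √20| < |w − 20|/√20, which is < ϵ once |w − 20| < √20·ϵ.
Take δ = min(20, √20·ϵ). If 0 < |w − 20| < δ then w > 0 and |√w − √20| < |w − 20|/√20 < ϵ.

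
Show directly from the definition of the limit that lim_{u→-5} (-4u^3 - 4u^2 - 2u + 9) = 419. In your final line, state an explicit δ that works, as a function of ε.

Let ε > 0 be given. We want δ > 0 such that 0 < |u + 5| < δ implies |(-4u^3 - 4u^2 - 2u + 9) − 419| < ε.
(-4u^3 - 4u^2 - 2u + 9) − 419 = -4u^3 - 4u^2 - 2u - 410 = (u + 5)(-4u^2 + 16u - 82).
So |(-4u^3 - 4u^2 - 2u + 9) − 419| = |u + 5|·|-4u^2 + 16u - 82|.
Assume first that |u + 5| < 1, so |u| < 6. Then |-4u^2 + 16u - 82| ≤ 4·6^2 + 16·6 + 82 = 322.
Hence |(-4u^3 - 4u^2 - 2u + 9) − 419| ≤ 322|u + 5| < ε provided |u + 5| < ε/322.
Choosing δ = min(1, ε/322) ensures both conditions, hence |(-4u^3 - 4u^2 - 2u + 9) − 419| < ε.

δ = min(1, ε/322)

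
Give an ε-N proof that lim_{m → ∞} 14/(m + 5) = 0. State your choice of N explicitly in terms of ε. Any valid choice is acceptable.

Let ε > 0 be given. For m ≥ 1, |14/(m + 5) − 0| = 14/(m + 5) ≤ 14/m.
We need 14/m < ε, i.e. m > 14/ε.
Take N = 14/ε. If m > N then |14/(m + 5)| ≤ 14/m < ε.

N = 14/ε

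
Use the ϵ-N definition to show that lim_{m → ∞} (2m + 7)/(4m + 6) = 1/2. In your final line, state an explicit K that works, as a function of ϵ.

Fix ϵ > 0. For m ≥ 1, |(2m + 7)/(4m + 6) − (1/2)| = |16|/(4(4m + 6)) = 16/(4(4m + 6)).
Since 4m + 6 ≥ 4m for m ≥ 1, this is ≤ 16/(4·4m) = 1/m.
So |(2m + 7)/(4m + 6) − (1/2)| < ϵ whenever m > 1/ϵ.
Take K = 1/ϵ. If m > K then |(2m + 7)/(4m + 6) − (1/2)| ≤ 1/m < ϵ.

K = 1/ϵ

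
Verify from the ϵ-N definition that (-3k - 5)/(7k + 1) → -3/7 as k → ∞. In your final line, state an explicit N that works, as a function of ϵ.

Suppose ϵ > 0. For k ≥ 1, |(-3k - 5)/(7k + 1) + 3/7| = |-32|/(7(7k + 1)) = 32/(7(7k + 1)).
Since 7k + 1 ≥ 7k for k ≥ 1, this is ≤ 32/(7·7k) = (32/49)/k.
So |(-3k - 5)/(7k + 1) + 3/7| < ϵ whenever k > (32/49)/ϵ.
Take N = (32/49)/ϵ. If k > N then |(-3k - 5)/(7k + 1) + 3/7| ≤ (32/49)/k < ϵ.

N = (32/49)/ϵ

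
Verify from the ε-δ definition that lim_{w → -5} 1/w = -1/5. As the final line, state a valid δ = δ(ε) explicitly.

δ = min(5/2, (25/2)ε)

Fix ε > 0. We seek δ > 0 such that 0 < |w + 5| < δ implies |1/w + 1/5| < ε.
|1/w + 1/5| = |-5 − w|/(5·|w|) = |w + 5|/(5|w|).
Restrict δ ≤ 5/2. Then |w + 5| < 5/2 gives |w| > 5/2, so 5|w| > 25/2.
Then |1/w + 1/5| < |w + 5|/(25/2), which is < ε when |w + 5| < (25/2)ε.
Take δ = min(5/2, (25/2)ε). Then 0 < |w + 5| < δ gives both |w + 5| < 5/2 and |w + 5| < (25/2)ε, so |1/w + 1/5| < ε.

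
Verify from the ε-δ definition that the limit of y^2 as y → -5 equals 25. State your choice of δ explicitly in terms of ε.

δ = min(1, ε/11)

Let ε > 0. We seek δ > 0 with 0 < |y + 5| < δ ⇒ |y^2 − 25| < ε.
Factor: y^2 − 25 = (y + 5)(y - 5), so |y^2 − 25| = |y + 5|·|y - 5|.
Impose δ ≤ 1 so that |y| < 6; then |y - 5| ≤ 11.
Hence |y^2 − 25| ≤ 11|y + 5|, which is < ε once |y + 5| < ε/11.
Take δ = min(1, ε/11). If 0 < |y + 5| < δ then both bounds hold and |y^2 − 25| ≤ 11|y + 5| < 11·(ε/11) = ε.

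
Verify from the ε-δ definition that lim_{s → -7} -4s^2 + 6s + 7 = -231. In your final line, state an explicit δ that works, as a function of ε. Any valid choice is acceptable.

Fix ε > 0. We want δ > 0 such that 0 < |s + 7| < δ implies |(-4s^2 + 6s + 7) + 231| < ε.
(-4s^2 + 6s + 7) + 231 = -4s^2 + 6s + 238 = (s + 7)(-4s + 34).
So |(-4s^2 + 6s + 7) + 231| = |s + 7|·|-4s + 34|.
Assume first that |s + 7| < 1, so |s| < 8. Then |-4s + 34| ≤ 4·8 + 34 = 66.
Hence |(-4s^2 + 6s + 7) + 231| ≤ 66|s + 7| < ε provided |s + 7| < ε/66.
Take δ = min(1, ε/66). Then 0 < |s + 7| < δ gives both |s + 7| < 1 and |s + 7| < ε/66, so |(-4s^2 + 6s + 7) + 231| < ε.

δ = min(1, ε/66)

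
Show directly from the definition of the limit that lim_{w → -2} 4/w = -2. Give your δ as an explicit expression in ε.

δ = min(1, (1/2)ε)

Let ε > 0 be given. We seek δ > 0 such that 0 < |w + 2| < δ implies |4/w + 2| < ε.
|4/w + 2| = 4·|-2 − w|/(2·|w|) = 4|w + 2|/(2|w|).
Restrict δ ≤ 1. Then |w + 2| < 1 gives |w| > 1, so 2|w| > 2.
Then |4/w + 2| < 4|w + 2|/2, which is < ε when |w + 2| < (1/2)ε.
Take δ = min(1, (1/2)ε). Then 0 < |w + 2| < δ gives both |w + 2| < 1 and |w + 2| < (1/2)ε, so |4/w + 2| < ε.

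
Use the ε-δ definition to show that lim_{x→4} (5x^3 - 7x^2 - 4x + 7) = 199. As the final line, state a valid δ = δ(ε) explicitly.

Fix ε > 0. We want δ > 0 such that 0 < |x − 4| < δ implies |(5x^3 - 7x^2 - 4x + 7) − 199| < ε.
(5x^3 - 7x^2 - 4x + 7) − 199 = 5x^3 - 7x^2 - 4x - 192 = (x − 4)(5x^2 + 13x + 48).
So |(5x^3 - 7x^2 - 4x + 7) − 199| = |x − 4|·|5x^2 + 13x + 48|.
Require δ ≤ 1. Then |x − 4| < 1 gives |x| < 5, and by the triangle inequality |5x^2 + 13x + 48| ≤ 5·5^2 + 13·5 + 48 = 238.
Hence |(5x^3 - 7x^2 - 4x + 7) − 199| ≤ 238|x − 4| < ε provided |x − 4| < ε/238.
Choosing δ = min(1, ε/238) ensures both conditions, hence |(5x^3 - 7x^2 - 4x + 7) − 199| < ε.

δ = min(1, ε/238)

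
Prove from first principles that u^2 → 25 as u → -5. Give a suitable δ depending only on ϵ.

δ = min(2, ϵ/12)

Suppose ϵ > 0. We seek δ > 0 with 0 < |u + 5| < δ ⇒ |u^2 − 25| < ϵ.
Factor: u^2 − 25 = (u + 5)(u - 5), so |u^2 − 25| = |u + 5|·|u - 5|.
Impose δ ≤ 2 so that |u| < 7; then |u - 5| ≤ 12.
Hence |u^2 − 25| ≤ 12|u + 5|, which is < ϵ once |u + 5| < ϵ/12.
Take δ = min(2, ϵ/12). If 0 < |u + 5| < δ then both bounds hold and |u^2 − 25| ≤ 12|u + 5| < 12·(ϵ/12) = ϵ.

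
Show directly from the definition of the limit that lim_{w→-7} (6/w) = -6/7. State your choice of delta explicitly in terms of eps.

delta = min(7/2, (49/12)eps)

Fix eps > 0. We seek delta > 0 such that 0 < |w + 7| < delta implies |6/w + 6/7| < eps.
|6/w + 6/7| = 6·|-7 − w|/(7·|w|) = 6|w + 7|/(7|w|).
Restrict delta ≤ 7/2. Then |w + 7| < 7/2 gives |w| > 7/2, so 7|w| > 49/2.
Then |6/w + 6/7| < 6|w + 7|/(49/2), which is < eps when |w + 7| < (49/12)eps.
Take delta = min(7/2, (49/12)eps). Then 0 < |w + 7| < delta gives both |w + 7| < 7/2 and |w + 7| < (49/12)eps, so |6/w + 6/7| < eps.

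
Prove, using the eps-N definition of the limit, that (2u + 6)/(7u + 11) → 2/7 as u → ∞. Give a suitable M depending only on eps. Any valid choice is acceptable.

Let eps > 0 be given. We seek M > 0 such that u > M implies |(2u + 6)/(7u + 11) − (2/7)| < eps.
(2u + 6)/(7u + 11) − (2/7) = (7(2u + 6) − 2(7u + 11)) / (7(7u + 11)) = 20/(7(7u + 11)).
For u > 0 we have 7u + 11 > 7u, so |(2u + 6)/(7u + 11) − (2/7)| = 20/(7(7u + 11)) < 20/(7·7u) = (20/49)/u.
Thus |(2u + 6)/(7u + 11) − (2/7)| < eps whenever u > (20/49)/eps.
Take M = (20/49)/eps. If u > M then |(2u + 6)/(7u + 11) − (2/7)| < (20/49)/u < eps.

M = (20/49)/eps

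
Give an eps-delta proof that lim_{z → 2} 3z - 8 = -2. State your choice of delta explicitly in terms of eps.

delta = eps/3

Let eps > 0 be given. We need delta > 0 so that 0 < |z − 2| < delta implies |(3z - 8) + 2| < eps.
|(3z - 8) + 2| = |3z - 6| = 3|z − 2|.
So 3|z − 2| < eps exactly when |z − 2| < eps/3.
Take delta = eps/3. If 0 < |z − 2| < delta then |(3z - 8) + 2| = 3|z − 2| < 3·(eps/3) = eps.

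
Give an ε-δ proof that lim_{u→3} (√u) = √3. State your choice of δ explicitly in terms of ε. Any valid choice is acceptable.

δ = min(3, √3·ε)

Let ε > 0 be given. We want δ > 0 such that 0 < |u − 3| < δ implies |√u − √3| < ε.
Rationalise: √u − √3 = (u − 3)/(√u + √3), so |√u − √3| = |u − 3|/(√u + √3).
Restrict δ ≤ 3 so that |u − 3| < 3 forces u > 0, and then √u + √3 > √3.
Hence |√u − √3| < |u − 3|/√3, which is < ε once |u − 3| < √3·ε.
Take δ = min(3, √3·ε). If 0 < |u − 3| < δ then u > 0 and |√u − √3| < |u − 3|/√3 < ε.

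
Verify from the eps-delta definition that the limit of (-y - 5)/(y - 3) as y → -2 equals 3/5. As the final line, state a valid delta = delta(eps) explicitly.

delta = min(5/2, (25/16)eps)

Suppose eps > 0. We want delta > 0 with 0 < |y + 2| < delta ⇒ |(-y - 5)/(y - 3) − (3/5)| < eps.
Combining over a common denominator, (-y - 5)/(y - 3) − (3/5) = [(-y - 5)·(-5) − (-3)·(y - 3)] / [(-5)·(y - 3)] = 8(y + 2) / ((-5)(y - 3)).
So |(-y - 5)/(y - 3) − (3/5)| = 8|y + 2| / (5·|y − 3|).
Require delta ≤ 5/2, so |y − 3| ≥ |-5| − |y + 2| > 5 − 5/2 = 5/2.
Hence |(-y - 5)/(y - 3) − (3/5)| < 8|y + 2|/(5·(5/2)) = (16/25)|y + 2|, which is < eps once |y + 2| < (25/16)eps.
Take delta = min(5/2, (25/16)eps). Then 0 < |y + 2| < delta forces both bounds, so |(-y - 5)/(y - 3) − (3/5)| < eps.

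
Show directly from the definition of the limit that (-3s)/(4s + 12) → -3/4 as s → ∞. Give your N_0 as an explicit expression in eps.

N_0 = (9/4)/eps

Fix eps > 0. We seek N_0 > 0 such that s > N_0 implies |(-3s)/(4s + 12) + 3/4| < eps.
(-3s)/(4s + 12) + 3/4 = (4(-3s) − (-3)(4s + 12)) / (4(4s + 12)) = 36/(4(4s + 12)).
For s > 0 we have 4s + 12 > 4s, so |(-3s)/(4s + 12) + 3/4| = 36/(4(4s + 12)) < 36/(4·4s) = (9/4)/s.
Thus |(-3s)/(4s + 12) + 3/4| < eps whenever s > (9/4)/eps.
Take N_0 = (9/4)/eps. If s > N_0 then |(-3s)/(4s + 12) + 3/4| < (9/4)/s < eps.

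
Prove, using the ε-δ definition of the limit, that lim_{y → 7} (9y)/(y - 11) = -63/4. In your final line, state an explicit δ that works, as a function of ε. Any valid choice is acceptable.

Let ε > 0 be given. We want δ > 0 with 0 < |y − 7| < δ ⇒ |(9y)/(y - 11) + 63/4| < ε.
Combining over a common denominator, (9y)/(y - 11) + 63/4 = [(9y)·(-4) − 63·(y - 11)] / [(-4)·(y - 11)] = -99(y − 7) / ((-4)(y - 11)).
So |(9y)/(y - 11) + 63/4| = 99|y − 7| / (4·|y − 11|).
Require δ ≤ 2, so |y − 11| ≥ |-4| − |y − 7| > 4 − 2 = 2.
Hence |(9y)/(y - 11) + 63/4| < 99|y − 7|/(4·2) = (99/8)|y − 7|, which is < ε once |y − 7| < (8/99)ε.
Take δ = min(2, (8/99)ε). Then 0 < |y − 7| < δ forces both bounds, so |(9y)/(y - 11) + 63/4| < ε.

δ = min(2, (8/99)ε)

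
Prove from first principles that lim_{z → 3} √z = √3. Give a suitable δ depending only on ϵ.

Let ϵ > 0 be given. We want δ > 0 such that 0 < |z − 3| < δ implies |√z − √3| < ϵ.
Rationalise: √z − √3 = (z − 3)/(√z + √3), so |√z − √3| = |z − 3|/(√z + √3).
Restrict δ ≤ 3 so that |z − 3| < 3 forces z > 0, and then √z + √3 > √3.
Hence |√z − √3| < |z − 3|/√3, which is < ϵ once |z − 3| < √3·ϵ.
Take δ = min(3, √3·ϵ). If 0 < |z − 3| < δ then z > 0 and |√z − √3| < |z − 3|/√3 < ϵ.

δ = min(3, √3·ϵ)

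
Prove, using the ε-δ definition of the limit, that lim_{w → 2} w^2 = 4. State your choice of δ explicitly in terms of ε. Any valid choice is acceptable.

Let ε > 0. We seek δ > 0 with 0 < |w − 2| < δ ⇒ |w^2 − 4| < ε.
Factor: w^2 − 4 = (w − 2)(w + 2), so |w^2 − 4| = |w − 2|·|w + 2|.
Impose δ ≤ 1 so that |w| < 3; then |w + 2| ≤ 5.
Hence |w^2 − 4| ≤ 5|w − 2|, which is < ε once |w − 2| < ε/5.
Take δ = min(1, ε/5). If 0 < |w − 2| < δ then both bounds hold and |w^2 − 4| ≤ 5|w − 2| < 5·(ε/5) = ε.

δ = min(1, ε/5)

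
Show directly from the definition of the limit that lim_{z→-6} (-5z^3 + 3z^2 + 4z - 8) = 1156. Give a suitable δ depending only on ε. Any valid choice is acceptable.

δ = min(1, ε/670)

Let ε > 0. We want δ > 0 such that 0 < |z + 6| < δ implies |(-5z^3 + 3z^2 + 4z - 8) − 1156| < ε.
(-5z^3 + 3z^2 + 4z - 8) − 1156 = -5z^3 + 3z^2 + 4z - 1164 = (z + 6)(-5z^2 + 33z - 194).
So |(-5z^3 + 3z^2 + 4z - 8) − 1156| = |z + 6|·|-5z^2 + 33z - 194|.
Assume first that |z + 6| < 1, so |z| < 7. Then |-5z^2 + 33z - 194| ≤ 5·7^2 + 33·7 + 194 = 670.
Hence |(-5z^3 + 3z^2 + 4z - 8) − 1156| ≤ 670|z + 6| < ε provided |z + 6| < ε/670.
Take δ = min(1, ε/670). Then 0 < |z + 6| < δ gives both |z + 6| < 1 and |z + 6| < ε/670, so |(-5z^3 + 3z^2 + 4z - 8) − 1156| < ε.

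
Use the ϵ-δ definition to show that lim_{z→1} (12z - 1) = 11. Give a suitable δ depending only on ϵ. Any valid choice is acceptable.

Let ϵ > 0. We need δ > 0 so that 0 < |z − 1| < δ implies |(12z - 1) − 11| < ϵ.
Since (12z - 1) − 11 = 12(z − 1), we have |(12z - 1) − 11| = 12|z − 1|.
So 12|z − 1| < ϵ exactly when |z − 1| < ϵ/12.
Take δ = ϵ/12. If 0 < |z − 1| < δ then |(12z - 1) − 11| = 12|z − 1| < 12·(ϵ/12) = ϵ.

δ = ϵ/12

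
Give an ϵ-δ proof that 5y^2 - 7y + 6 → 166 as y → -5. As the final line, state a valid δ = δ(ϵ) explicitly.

δ = min(1, ϵ/62)

Fix ϵ > 0. We want δ > 0 such that 0 < |y + 5| < δ implies |(5y^2 - 7y + 6) − 166| < ϵ.
(5y^2 - 7y + 6) − 166 = 5y^2 - 7y - 160 = (y + 5)(5y - 32).
So |(5y^2 - 7y + 6) − 166| = |y + 5|·|5y - 32|.
Require δ ≤ 1. Then |y + 5| < 1 gives |y| < 6, and by the triangle inequality |5y - 32| ≤ 5·6 + 32 = 62.
Hence |(5y^2 - 7y + 6) − 166| ≤ 62|y + 5| < ϵ provided |y + 5| < ϵ/62.
Take δ = min(1, ϵ/62). Then 0 < |y + 5| < δ gives both |y + 5| < 1 and |y + 5| < ϵ/62, so |(5y^2 - 7y + 6) − 166| < ϵ.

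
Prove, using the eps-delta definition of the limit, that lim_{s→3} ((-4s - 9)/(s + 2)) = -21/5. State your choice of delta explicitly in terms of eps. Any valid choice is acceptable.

Let eps > 0 be given. We want delta > 0 with 0 < |s − 3| < delta ⇒ |(-4s - 9)/(s + 2) + 21/5| < eps.
Combining over a common denominator, (-4s - 9)/(s + 2) + 21/5 = [(-4s - 9)·5 − (-21)·(s + 2)] / [5·(s + 2)] = 1(s − 3) / (5(s + 2)).
So |(-4s - 9)/(s + 2) + 21/5| = |s − 3| / (5·|s + 2|).
Require delta ≤ 5/2, so |s + 2| ≥ |5| − |s − 3| > 5 − 5/2 = 5/2.
Hence |(-4s - 9)/(s + 2) + 21/5| < |s − 3|/(5·(5/2)) = (2/25)|s − 3|, which is < eps once |s − 3| < (25/2)eps.
Take delta = min(5/2, (25/2)eps). Then 0 < |s − 3| < delta forces both bounds, so |(-4s - 9)/(s + 2) + 21/5| < eps.

delta = min(5/2, (25/2)eps)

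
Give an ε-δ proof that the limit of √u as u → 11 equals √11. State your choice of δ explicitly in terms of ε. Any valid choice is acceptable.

δ = min(11, √11·ε)

Let ε > 0 be given. We want δ > 0 such that 0 < |u − 11| < δ implies |√u − √11| < ε.
Multiplying by the conjugate, |√u − √11| = |u − 11|/(√u + √11).
Restrict δ ≤ 11 so that |u − 11| < 11 forces u > 0, and then √u + √11 > √11.
Hence |√u − √11| < |u − 11|/√11, which is < ε once |u − 11| < √11·ε.
Take δ = min(11, √11·ε). If 0 < |u − 11| < δ then u > 0 and |√u − √11| < |u − 11|/√11 < ε.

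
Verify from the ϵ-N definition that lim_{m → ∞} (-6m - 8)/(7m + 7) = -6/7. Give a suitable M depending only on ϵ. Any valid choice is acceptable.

M = (2/7)/ϵ

Let ϵ > 0. For m ≥ 1, |(-6m - 8)/(7m + 7) + 6/7| = |-14|/(7(7m + 7)) = 14/(7(7m + 7)).
Since 7m + 7 ≥ 7m for m ≥ 1, this is ≤ 14/(7·7m) = (2/7)/m.
So |(-6m - 8)/(7m + 7) + 6/7| < ϵ whenever m > (2/7)/ϵ.
Take M = (2/7)/ϵ. If m > M then |(-6m - 8)/(7m + 7) + 6/7| ≤ (2/7)/m < ϵ.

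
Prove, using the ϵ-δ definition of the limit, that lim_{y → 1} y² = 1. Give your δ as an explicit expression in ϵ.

Let ϵ > 0 be given. We seek δ > 0 with 0 < |y − 1| < δ ⇒ |y² − 1| < ϵ.
Factor: y² − 1 = (y − 1)(y + 1), so |y² − 1| = |y − 1|·|y + 1|.
Restrict δ ≤ 2. Then |y − 1| < 2 gives |y| < 3, so by the triangle inequality |y + 1| ≤ 3 + 1 = 4.
Hence |y² − 1| ≤ 4|y − 1|, which is < ϵ once |y − 1| < ϵ/4.
Take δ = min(2, ϵ/4). If 0 < |y − 1| < δ then both bounds hold and |y² − 1| ≤ 4|y − 1| < 4·(ϵ/4) = ϵ.

δ = min(2, ϵ/4)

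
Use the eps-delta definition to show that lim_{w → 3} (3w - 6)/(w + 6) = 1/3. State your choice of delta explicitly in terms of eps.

Suppose eps > 0. We want delta > 0 with 0 < |w − 3| < delta ⇒ |(3w - 6)/(w + 6) − (1/3)| < eps.
Combining over a common denominator, (3w - 6)/(w + 6) − (1/3) = [(3w - 6)·9 − 3·(w + 6)] / [9·(w + 6)] = 24(w − 3) / (9(w + 6)).
So |(3w - 6)/(w + 6) − (1/3)| = 24|w − 3| / (9·|w + 6|).
Require delta ≤ 9/2, so |w + 6| ≥ |9| − |w − 3| > 9 − 9/2 = 9/2.
Hence |(3w - 6)/(w + 6) − (1/3)| < 24|w − 3|/(9·(9/2)) = (16/27)|w − 3|, which is < eps once |w − 3| < (27/16)eps.
Take delta = min(9/2, (27/16)eps). Then 0 < |w − 3| < delta forces both bounds, so |(3w - 6)/(w + 6) − (1/3)| < eps.

delta = min(9/2, (27/16)eps)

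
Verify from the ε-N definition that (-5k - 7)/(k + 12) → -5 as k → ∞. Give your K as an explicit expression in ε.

K = 53/ε

Suppose ε > 0. For k ≥ 1, |(-5k - 7)/(k + 12) + 5| = |53|/((k + 12)) = 53/((k + 12)).
Since k + 12 ≥ k for k ≥ 1, this is ≤ 53/(k) = 53/k.
So |(-5k - 7)/(k + 12) + 5| < ε whenever k > 53/ε.
Take K = 53/ε. If k > K then |(-5k - 7)/(k + 12) + 5| ≤ 53/k < ε.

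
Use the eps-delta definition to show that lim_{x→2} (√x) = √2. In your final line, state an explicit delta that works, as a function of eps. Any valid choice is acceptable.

Let eps > 0 be given. We want delta > 0 such that 0 < |x − 2| < delta implies |√x − √2| < eps.
Rationalise: √x − √2 = (x − 2)/(√x + √2), so |√x − √2| = |x − 2|/(√x + √2).
Restrict delta ≤ 2 so that |x − 2| < 2 forces x > 0, and then √x + √2 > √2.
Hence |√x − √2| < |x − 2|/√2, which is < eps once |x − 2| < √2·eps.
Take delta = min(2, √2·eps). If 0 < |x − 2| < delta then x > 0 and |√x − √2| < |x − 2|/√2 < eps.

delta = min(2, √2·eps)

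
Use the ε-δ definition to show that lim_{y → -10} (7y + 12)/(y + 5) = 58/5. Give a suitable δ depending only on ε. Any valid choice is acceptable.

Let ε > 0. We want δ > 0 with 0 < |y + 10| < δ ⇒ |(7y + 12)/(y + 5) − (58/5)| < ε.
Combining over a common denominator, (7y + 12)/(y + 5) − (58/5) = [(7y + 12)·(-5) − (-58)·(y + 5)] / [(-5)·(y + 5)] = 23(y + 10) / ((-5)(y + 5)).
So |(7y + 12)/(y + 5) − (58/5)| = 23|y + 10| / (5·|y + 5|).
Restrict δ ≤ 5/2. Then |y + 10| < 5/2 gives |y + 5| = |(y + 10) + (-5)| ≥ 5 − 5/2 = 5/2.
Hence |(7y + 12)/(y + 5) − (58/5)| < 23|y + 10|/(5·(5/2)) = (46/25)|y + 10|, which is < ε once |y + 10| < (25/46)ε.
Take δ = min(5/2, (25/46)ε). Then 0 < |y + 10| < δ forces both bounds, so |(7y + 12)/(y + 5) − (58/5)| < ε.

δ = min(5/2, (25/46)ε)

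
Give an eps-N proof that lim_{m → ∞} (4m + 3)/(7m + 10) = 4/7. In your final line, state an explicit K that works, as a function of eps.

K = (19/49)/eps

Fix eps > 0. For m ≥ 1, |(4m + 3)/(7m + 10) − (4/7)| = |-19|/(7(7m + 10)) = 19/(7(7m + 10)).
Since 7m + 10 ≥ 7m for m ≥ 1, this is ≤ 19/(7·7m) = (19/49)/m.
So |(4m + 3)/(7m + 10) − (4/7)| < eps whenever m > (19/49)/eps.
Take K = (19/49)/eps. If m > K then |(4m + 3)/(7m + 10) − (4/7)| ≤ (19/49)/m < eps.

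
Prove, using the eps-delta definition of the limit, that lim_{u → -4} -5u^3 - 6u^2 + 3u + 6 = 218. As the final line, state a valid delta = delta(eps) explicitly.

Let eps > 0 be given. We want delta > 0 such that 0 < |u + 4| < delta implies |(-5u^3 - 6u^2 + 3u + 6) − 218| < eps.
(-5u^3 - 6u^2 + 3u + 6) − 218 = -5u^3 - 6u^2 + 3u - 212 = (u + 4)(-5u^2 + 14u - 53).
So |(-5u^3 - 6u^2 + 3u + 6) − 218| = |u + 4|·|-5u^2 + 14u - 53|.
Require delta ≤ 1. Then |u + 4| < 1 gives |u| < 5, and by the triangle inequality |-5u^2 + 14u - 53| ≤ 5·5^2 + 14·5 + 53 = 248.
Hence |(-5u^3 - 6u^2 + 3u + 6) − 218| ≤ 248|u + 4| < eps provided |u + 4| < eps/248.
Take delta = min(1, eps/248). Then 0 < |u + 4| < delta gives both |u + 4| < 1 and |u + 4| < eps/248, so |(-5u^3 - 6u^2 + 3u + 6) − 218| < eps.

delta = min(1, eps/248)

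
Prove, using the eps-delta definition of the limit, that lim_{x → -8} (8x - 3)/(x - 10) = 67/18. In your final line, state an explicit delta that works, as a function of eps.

delta = min(9, (162/77)eps)

Suppose eps > 0. We want delta > 0 with 0 < |x + 8| < delta ⇒ |(8x - 3)/(x - 10) − (67/18)| < eps.
Combining over a common denominator, (8x - 3)/(x - 10) − (67/18) = [(8x - 3)·(-18) − (-67)·(x - 10)] / [(-18)·(x - 10)] = -77(x + 8) / ((-18)(x - 10)).
So |(8x - 3)/(x - 10) − (67/18)| = 77|x + 8| / (18·|x − 10|).
Restrict delta ≤ 9. Then |x + 8| < 9 gives |x − 10| = |(x + 8) + (-18)| ≥ 18 − 9 = 9.
Hence |(8x - 3)/(x - 10) − (67/18)| < 77|x + 8|/(18·9) = (77/162)|x + 8|, which is < eps once |x + 8| < (162/77)eps.
Take delta = min(9, (162/77)eps). Then 0 < |x + 8| < delta forces both bounds, so |(8x - 3)/(x - 10) − (67/18)| < eps.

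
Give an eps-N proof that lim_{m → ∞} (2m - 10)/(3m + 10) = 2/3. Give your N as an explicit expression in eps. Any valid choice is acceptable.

N = (50/9)/eps

Suppose eps > 0. For m ≥ 1, |(2m - 10)/(3m + 10) − (2/3)| = |-50|/(3(3m + 10)) = 50/(3(3m + 10)).
Since 3m + 10 ≥ 3m for m ≥ 1, this is ≤ 50/(3·3m) = (50/9)/m.
So |(2m - 10)/(3m + 10) − (2/3)| < eps whenever m > (50/9)/eps.
Take N = (50/9)/eps. If m > N then |(2m - 10)/(3m + 10) − (2/3)| ≤ (50/9)/m < eps.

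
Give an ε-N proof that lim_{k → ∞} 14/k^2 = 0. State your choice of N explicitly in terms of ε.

Fix ε > 0. For k ≥ 1, |14/k^2 − 0| = 14/k^2.
14/k^2 < ε ⇔ k^2 > 14/ε ⇔ k > (14/ε)^{1/2}.
Take N = (14/ε)^{1/2}. Then k > N implies 14/k^2 < ε.

N = (14/ε)^{1/2}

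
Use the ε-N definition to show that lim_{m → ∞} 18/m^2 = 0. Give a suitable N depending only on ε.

N = (18/ε)^{1/2}

Let ε > 0 be given. For m ≥ 1, |18/m^2 − 0| = 18/m^2.
18/m^2 < ε ⇔ m^2 > 18/ε ⇔ m > (18/ε)^{1/2}.
Take N = (18/ε)^{1/2}. Then m > N implies 18/m^2 < ε.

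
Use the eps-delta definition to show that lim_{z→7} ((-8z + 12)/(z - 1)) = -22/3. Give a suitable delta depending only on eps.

delta = min(3, (9/2)eps)

Fix eps > 0. We want delta > 0 with 0 < |z − 7| < delta ⇒ |(-8z + 12)/(z - 1) + 22/3| < eps.
Combining over a common denominator, (-8z + 12)/(z - 1) + 22/3 = [(-8z + 12)·6 − (-44)·(z - 1)] / [6·(z - 1)] = -4(z − 7) / (6(z - 1)).
So |(-8z + 12)/(z - 1) + 22/3| = 4|z − 7| / (6·|z − 1|).
Require delta ≤ 3, so |z − 1| ≥ |6| − |z − 7| > 6 − 3 = 3.
Hence |(-8z + 12)/(z - 1) + 22/3| < 4|z − 7|/(6·3) = (2/9)|z − 7|, which is < eps once |z − 7| < (9/2)eps.
Take delta = min(3, (9/2)eps). Then 0 < |z − 7| < delta forces both bounds, so |(-8z + 12)/(z - 1) + 22/3| < eps.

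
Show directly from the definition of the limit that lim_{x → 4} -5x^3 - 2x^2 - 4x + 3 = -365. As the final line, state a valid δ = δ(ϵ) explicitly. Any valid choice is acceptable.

δ = min(1, ϵ/327)

Fix ϵ > 0. We want δ > 0 such that 0 < |x − 4| < δ implies |(-5x^3 - 2x^2 - 4x + 3) + 365| < ϵ.
(-5x^3 - 2x^2 - 4x + 3) + 365 = -5x^3 - 2x^2 - 4x + 368 = (x − 4)(-5x^2 - 22x - 92).
So |(-5x^3 - 2x^2 - 4x + 3) + 365| = |x − 4|·|-5x^2 - 22x - 92|.
Assume first that |x − 4| < 1, so |x| < 5. Then |-5x^2 - 22x - 92| ≤ 5·5^2 + 22·5 + 92 = 327.
Hence |(-5x^3 - 2x^2 - 4x + 3) + 365| ≤ 327|x − 4| < ϵ provided |x − 4| < ϵ/327.
Take δ = min(1, ϵ/327). Then 0 < |x − 4| < δ gives both |x − 4| < 1 and |x − 4| < ϵ/327, so |(-5x^3 - 2x^2 - 4x + 3) + 365| < ϵ.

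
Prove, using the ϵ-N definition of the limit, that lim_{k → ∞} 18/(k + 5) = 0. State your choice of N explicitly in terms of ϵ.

N = 18/ϵ

Suppose ϵ > 0. For k ≥ 1, |18/(k + 5) − 0| = 18/(k + 5) ≤ 18/k.
We need 18/k < ϵ, i.e. k > 18/ϵ.
Take N = 18/ϵ. If k > N then |18/(k + 5)| ≤ 18/k < ϵ.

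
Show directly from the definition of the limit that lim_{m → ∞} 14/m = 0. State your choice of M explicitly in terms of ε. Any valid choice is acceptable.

M = 14/ε

Fix ε > 0. For m ≥ 1, |14/m − 0| = 14/(m) ≤ 14/m.
We need 14/m < ε, i.e. m > 14/ε.
Take M = 14/ε. If m > M then |14/m| ≤ 14/m < ε.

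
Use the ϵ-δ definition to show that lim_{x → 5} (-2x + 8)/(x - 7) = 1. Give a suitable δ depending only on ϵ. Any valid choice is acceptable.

Fix ϵ > 0. We want δ > 0 with 0 < |x − 5| < δ ⇒ |(-2x + 8)/(x - 7) − 1| < ϵ.
Combining over a common denominator, (-2x + 8)/(x - 7) − 1 = [(-2x + 8)·(-2) − (-2)·(x - 7)] / [(-2)·(x - 7)] = 6(x − 5) / ((-2)(x - 7)).
So |(-2x + 8)/(x - 7) − 1| = 6|x − 5| / (2·|x − 7|).
Require δ ≤ 1, so |x − 7| ≥ |-2| − |x − 5| > 2 − 1 = 1.
Hence |(-2x + 8)/(x - 7) − 1| < 6|x − 5|/(2·1) = 3|x − 5|, which is < ϵ once |x − 5| < (1/3)ϵ.
Take δ = min(1, (1/3)ϵ). Then 0 < |x − 5| < δ forces both bounds, so |(-2x + 8)/(x - 7) − 1| < ϵ.

δ = min(1, (1/3)ϵ)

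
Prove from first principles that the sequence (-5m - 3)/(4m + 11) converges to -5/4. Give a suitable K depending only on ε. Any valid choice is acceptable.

K = (43/16)/ε

Suppose ε > 0. For m ≥ 1, |(-5m - 3)/(4m + 11) + 5/4| = |43|/(4(4m + 11)) = 43/(4(4m + 11)).
Since 4m + 11 ≥ 4m for m ≥ 1, this is ≤ 43/(4·4m) = (43/16)/m.
So |(-5m - 3)/(4m + 11) + 5/4| < ε whenever m > (43/16)/ε.
Take K = (43/16)/ε. If m > K then |(-5m - 3)/(4m + 11) + 5/4| ≤ (43/16)/m < ε.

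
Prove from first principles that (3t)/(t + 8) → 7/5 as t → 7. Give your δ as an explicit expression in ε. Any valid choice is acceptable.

Let ε > 0 be given. We want δ > 0 with 0 < |t − 7| < δ ⇒ |(3t)/(t + 8) − (7/5)| < ε.
Combining over a common denominator, (3t)/(t + 8) − (7/5) = [(3t)·15 − 21·(t + 8)] / [15·(t + 8)] = 24(t − 7) / (15(t + 8)).
So |(3t)/(t + 8) − (7/5)| = 24|t − 7| / (15·|t + 8|).
Restrict δ ≤ 15/2. Then |t − 7| < 15/2 gives |t + 8| = |(t − 7) + 15| ≥ 15 − 15/2 = 15/2.
Hence |(3t)/(t + 8) − (7/5)| < 24|t − 7|/(15·(15/2)) = (16/75)|t − 7|, which is < ε once |t − 7| < (75/16)ε.
Take δ = min(15/2, (75/16)ε). Then 0 < |t − 7| < δ forces both bounds, so |(3t)/(t + 8) − (7/5)| < ε.

δ = min(15/2, (75/16)ε)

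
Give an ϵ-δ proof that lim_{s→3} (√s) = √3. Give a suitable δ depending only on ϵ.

Let ϵ > 0 be given. We want δ > 0 such that 0 < |s − 3| < δ implies |√s − √3| < ϵ.
Multiplying by the conjugate, |√s − √3| = |s − 3|/(√s + √3).
Restrict δ ≤ 3 so that |s − 3| < 3 forces s > 0, and then √s + √3 > √3.
Hence |√s − √3| < |s − 3|/√3, which is < ϵ once |s − 3| < √3·ϵ.
Take δ = min(3, √3·ϵ). If 0 < |s − 3| < δ then s > 0 and |√s − √3| < |s − 3|/√3 < ϵ.

δ = min(3, √3·ϵ)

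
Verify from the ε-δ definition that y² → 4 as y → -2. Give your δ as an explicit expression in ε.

δ = min(2, ε/6)

Let ε > 0 be given. We seek δ > 0 with 0 < |y + 2| < δ ⇒ |y² − 4| < ε.
Factor: y² − 4 = (y + 2)(y - 2), so |y² − 4| = |y + 2|·|y - 2|.
Impose δ ≤ 2 so that |y| < 4; then |y - 2| ≤ 6.
Hence |y² − 4| ≤ 6|y + 2|, which is < ε once |y + 2| < ε/6.
Take δ = min(2, ε/6). If 0 < |y + 2| < δ then both bounds hold and |y² − 4| ≤ 6|y + 2| < 6·(ε/6) = ε.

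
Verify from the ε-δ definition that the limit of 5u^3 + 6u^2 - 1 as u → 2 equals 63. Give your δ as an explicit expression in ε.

Let ε > 0. We want δ > 0 such that 0 < |u − 2| < δ implies |(5u^3 + 6u^2 - 1) − 63| < ε.
(5u^3 + 6u^2 - 1) − 63 = 5u^3 + 6u^2 - 64 = (u − 2)(5u^2 + 16u + 32).
So |(5u^3 + 6u^2 - 1) − 63| = |u − 2|·|5u^2 + 16u + 32|.
Assume first that |u − 2| < 2, so |u| < 4. Then |5u^2 + 16u + 32| ≤ 5·4^2 + 16·4 + 32 = 176.
Hence |(5u^3 + 6u^2 - 1) − 63| ≤ 176|u − 2| < ε provided |u − 2| < ε/176.
Choosing δ = min(2, ε/176) ensures both conditions, hence |(5u^3 + 6u^2 - 1) − 63| < ε.

δ = min(2, ε/176)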